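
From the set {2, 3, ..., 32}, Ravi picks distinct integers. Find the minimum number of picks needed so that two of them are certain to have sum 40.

Two chosen integers sum to 40 exactly when both halves of some pair {x, 40−x} with 8 ≤ x ≤ 40−x ≤ 32 are chosen — 12 such pairs.
The remaining 7 elements (those with no distinct partner in range) can never complete a 40-sum, so the worst case takes all of them and one from each pair: 7 + 12 = 19.
By pigeonhole, the 20th integer has to be the second member of some pair, so 19 + 1 = 20.

20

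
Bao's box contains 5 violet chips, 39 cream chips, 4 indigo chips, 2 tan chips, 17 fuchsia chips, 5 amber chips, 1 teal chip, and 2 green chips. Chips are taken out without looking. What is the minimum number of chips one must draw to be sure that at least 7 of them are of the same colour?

32

An adversary could hand out at most 6 chips per colour (6 colours run out sooner): 5 + 6 + 4 + 2 + 6 + 5 + 1 + 2 = 31 chips and still no colour has 7.
One more chip lands in a colour already at 6, so 32 draws are enough and 31 are not.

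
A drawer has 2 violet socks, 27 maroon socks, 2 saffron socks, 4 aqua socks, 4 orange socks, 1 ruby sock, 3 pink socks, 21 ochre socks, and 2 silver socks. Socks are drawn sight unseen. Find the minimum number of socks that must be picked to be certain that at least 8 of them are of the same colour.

By pigeonhole, put each drawn sock into a box by colour. The largest draw with every box below 8 takes min(count, 7) from each colour; colours with fewer than 7 contribute all they have.
Σ min(cᵢ, 7) = 2 + 7 + 2 + 4 + 4 + 1 + 3 + 7 + 2 = 32.
Draw number 32 + 1 = 33 must push one box to 8.

33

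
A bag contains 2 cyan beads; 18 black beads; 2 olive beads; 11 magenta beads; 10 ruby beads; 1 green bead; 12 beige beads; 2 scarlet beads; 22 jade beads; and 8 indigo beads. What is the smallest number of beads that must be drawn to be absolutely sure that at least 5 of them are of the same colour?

32

Put each drawn bead into a box by colour. The largest draw with every box below 5 takes min(count, 4) from each colour; colours with fewer than 4 contribute all they have.
Σ min(cᵢ, 4) = 2 + 4 + 2 + 4 + 4 + 1 + 4 + 2 + 4 + 4 = 31.
Draw number 31 + 1 = 32 must push one box to 5.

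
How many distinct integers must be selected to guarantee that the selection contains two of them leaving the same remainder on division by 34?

Pigeonhole: the 34 residue classes mod 34 are the pigeonholes.
With 34 integers one could put 1 in each residue class and have no class reach 2.
The 35th integer pushes some class to 2, so 34·1 + 1 = 35.

35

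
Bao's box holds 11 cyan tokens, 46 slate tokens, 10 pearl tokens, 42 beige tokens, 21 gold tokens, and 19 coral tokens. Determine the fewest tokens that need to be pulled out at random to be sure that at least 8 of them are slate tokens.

In the worst case for collecting slate tokens, every non-slate token comes out first.
There are 11 + 10 + 42 + 21 + 19 = 103 non-slate tokens altogether.
After those, each further token must be slate, so 103 + 8 = 111 draws guarantee 8 slate tokens.

111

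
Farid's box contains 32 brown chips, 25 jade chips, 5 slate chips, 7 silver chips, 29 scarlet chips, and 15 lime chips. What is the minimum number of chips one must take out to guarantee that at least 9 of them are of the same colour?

45

An adversary could hand out at most 8 chips per colour (slate, silver run out sooner): 8 + 8 + 5 + 7 + 8 + 8 = 44 chips and still no colour has 9.
Pigeonhole: one more chip lands in a colour already at 8, so 45 draws are enough and 44 are not.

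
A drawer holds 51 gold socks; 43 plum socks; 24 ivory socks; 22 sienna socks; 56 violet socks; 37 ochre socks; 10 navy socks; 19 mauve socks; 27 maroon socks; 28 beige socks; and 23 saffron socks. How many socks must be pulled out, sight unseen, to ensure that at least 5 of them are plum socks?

302

In the worst case for collecting plum socks, every non-plum sock comes out first.
There are 51 + 24 + 22 + 56 + 37 + 10 + 19 + 27 + 28 + 23 = 297 non-plum socks altogether.
After those, each further sock must be plum, so 297 + 5 = 302 draws guarantee 5 plum socks.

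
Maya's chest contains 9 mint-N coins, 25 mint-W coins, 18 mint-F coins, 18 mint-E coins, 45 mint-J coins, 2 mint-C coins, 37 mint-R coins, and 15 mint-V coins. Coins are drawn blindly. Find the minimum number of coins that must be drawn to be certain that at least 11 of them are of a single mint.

Put each drawn coin into a box by mint. The largest draw with every box below 11 takes min(count, 10) from each mint; mints with fewer than 10 contribute all they have.
Σ min(cᵢ, 10) = 9 + 10 + 10 + 10 + 10 + 2 + 10 + 10 = 71.
Draw number 71 + 1 = 72 must push one box to 11.

72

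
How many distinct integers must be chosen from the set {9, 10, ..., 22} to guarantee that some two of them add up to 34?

10

Group the elements by complementary pair {x, 34−x}: {12,22}, {13,21}, {14,20}, …, giving 5 two-element pairs, the single value 17 (it cannot pair with itself since the integers are distinct), and 3 integers whose partner 34−x falls outside [9,22].
Treating each of those 9 groups as a pigeonhole, one can pick one integer per group — 9 integers — with no two summing to 34.
The 10th integer lands in an occupied pair, forcing a sum of 34.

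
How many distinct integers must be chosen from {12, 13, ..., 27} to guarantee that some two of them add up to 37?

10

Group the elements by complementary pair {x, 37−x}: {12,25}, {13,24}, {14,23}, …, giving 7 two-element pairs and 2 integers whose partner 37−x falls outside [12,27].
By pigeonhole, treating each of those 9 groups as a pigeonhole, one can pick one integer per group — 9 integers — with no two summing to 37.
The 10th integer lands in an occupied pair, forcing a sum of 37.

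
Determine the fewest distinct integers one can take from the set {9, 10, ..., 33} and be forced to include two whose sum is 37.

16

Group the elements by complementary pair {x, 37−x}: {9,28}, {10,27}, {11,26}, …, giving 10 two-element pairs and 5 integers whose partner 37−x falls outside [9,33].
Treating each of those 15 groups as a pigeonhole, one can pick one integer per group — 15 integers — with no two summing to 37.
The 16th integer lands in an occupied pair, forcing a sum of 37.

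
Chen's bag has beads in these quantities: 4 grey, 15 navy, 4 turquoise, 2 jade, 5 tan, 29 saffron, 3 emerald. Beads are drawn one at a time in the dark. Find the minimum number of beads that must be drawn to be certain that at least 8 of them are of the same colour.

An adversary could hand out at most 7 beads per colour (5 colours run out sooner): 4 + 7 + 4 + 2 + 5 + 7 + 3 = 32 beads and still no colour has 8.
Pigeonhole: one more bead lands in a colour already at 7, so 33 draws are enough and 32 are not.

33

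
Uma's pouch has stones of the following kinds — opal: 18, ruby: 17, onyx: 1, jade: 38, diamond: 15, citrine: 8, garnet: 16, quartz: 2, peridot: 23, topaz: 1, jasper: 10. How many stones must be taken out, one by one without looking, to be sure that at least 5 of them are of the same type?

37

An adversary could hand out at most 4 stones per type (onyx, quartz, topaz run out sooner): 4 + 4 + 1 + 4 + 4 + 4 + 4 + 2 + 4 + 1 + 4 = 36 stones and still no type has 5.
Pigeonhole: one more stone lands in a type already at 4, so 37 draws are enough and 36 are not.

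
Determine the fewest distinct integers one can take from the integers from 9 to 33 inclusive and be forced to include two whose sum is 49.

Two chosen integers sum to 49 exactly when both halves of some pair {x, 49−x} with 16 ≤ x ≤ 49−x ≤ 33 are chosen — 9 such pairs.
The remaining 7 elements (those with no distinct partner in range) can never complete a 49-sum, so the worst case takes all of them and one from each pair: 7 + 9 = 16.
By pigeonhole, the 17th integer has to be the second member of some pair, so 16 + 1 = 17.

17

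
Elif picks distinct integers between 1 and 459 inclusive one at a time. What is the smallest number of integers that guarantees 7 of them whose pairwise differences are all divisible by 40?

241

Integers whose pairwise differences are multiples of 40 are exactly those sharing a remainder mod 40. By pigeonhole, the 40 residue classes mod 40 are the pigeonholes.
With 240 integers one could put 6 in each residue class and have no class reach 7.
The 241st integer pushes some class to 7, so 40·6 + 1 = 241.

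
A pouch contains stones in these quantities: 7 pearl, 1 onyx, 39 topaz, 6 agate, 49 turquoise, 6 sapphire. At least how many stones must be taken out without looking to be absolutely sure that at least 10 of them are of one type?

Put each drawn stone into a box by type. The largest draw with every box below 10 takes min(count, 9) from each type; types with fewer than 9 contribute all they have.
Σ min(cᵢ, 9) = 7 + 1 + 9 + 6 + 9 + 6 = 38.
Draw number 38 + 1 = 39 must push one box to 10.

39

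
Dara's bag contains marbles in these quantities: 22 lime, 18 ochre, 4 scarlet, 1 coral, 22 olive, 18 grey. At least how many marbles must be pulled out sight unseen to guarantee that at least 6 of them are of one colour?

An adversary could hand out at most 5 marbles per colour (scarlet, coral run out sooner): 5 + 5 + 4 + 1 + 5 + 5 = 25 marbles and still no colour has 6.
By the pigeonhole principle, one more marble lands in a colour already at 5, so 26 draws are enough and 25 are not.

26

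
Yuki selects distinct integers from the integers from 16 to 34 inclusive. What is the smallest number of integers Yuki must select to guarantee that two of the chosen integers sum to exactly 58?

A set avoiding the sum 58 can contain at most one of each pair {x, 58−x}, plus the 9 elements whose complement lies outside the range or equal to its own complement.
The integers 16, …, 29 (14 of them) are such a set: any two sum to at least 16+17 = 33 and at most 28+29 = 57 < 58.
By the pigeonhole principle, any 15th integer completes one of the 5 pairs, so 15 choices force a sum of 58.

15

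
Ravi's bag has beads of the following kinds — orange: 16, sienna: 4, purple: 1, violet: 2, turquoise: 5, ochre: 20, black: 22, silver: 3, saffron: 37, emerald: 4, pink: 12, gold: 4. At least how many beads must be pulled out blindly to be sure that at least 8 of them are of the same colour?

By the pigeonhole principle, put each drawn bead into a box by colour. The largest draw with every box below 8 takes min(count, 7) from each colour; colours with fewer than 7 contribute all they have.
Σ min(cᵢ, 7) = 7 + 4 + 1 + 2 + 5 + 7 + 7 + 3 + 7 + 4 + 7 + 4 = 58.
Draw number 58 + 1 = 59 must push one box to 8.

59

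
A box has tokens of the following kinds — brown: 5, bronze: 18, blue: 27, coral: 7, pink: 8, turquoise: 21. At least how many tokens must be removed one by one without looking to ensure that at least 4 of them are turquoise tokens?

69

In the worst case for collecting turquoise tokens, every non-turquoise token comes out first.
There are 5 + 18 + 27 + 7 + 8 = 65 non-turquoise tokens altogether.
After those, each further token must be turquoise, so 65 + 4 = 69 draws guarantee 4 turquoise tokens.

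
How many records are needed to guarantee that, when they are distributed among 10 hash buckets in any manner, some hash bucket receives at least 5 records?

41

With 40 records one could put exactly 4 in each of the 10 hash buckets, and no hash bucket would reach 5.
One more record must land in a hash bucket that already has 4, giving it 5.
So 10 × 4 + 1 = 41 records are required.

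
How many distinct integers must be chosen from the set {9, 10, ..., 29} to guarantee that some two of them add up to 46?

Two chosen integers sum to 46 exactly when both halves of some pair {x, 46−x} with 17 ≤ x ≤ 46−x ≤ 29 are chosen — 6 such pairs.
The remaining 9 elements (those with no distinct partner in range) can never complete a 46-sum, so the worst case takes all of them and one from each pair: 9 + 6 = 15.
By the pigeonhole principle, the 16th integer has to be the second member of some pair, so 15 + 1 = 16.

16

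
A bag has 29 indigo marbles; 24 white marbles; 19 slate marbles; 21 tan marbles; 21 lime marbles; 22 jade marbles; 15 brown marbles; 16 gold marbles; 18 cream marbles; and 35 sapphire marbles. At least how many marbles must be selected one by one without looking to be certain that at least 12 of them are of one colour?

An adversary could hand out at most 11 marbles per colour: 11 + 11 + 11 + 11 + 11 + 11 + 11 + 11 + 11 + 11 = 110 marbles and still no colour has 12.
One more marble lands in a colour already at 11, so 111 draws are enough and 110 are not.

111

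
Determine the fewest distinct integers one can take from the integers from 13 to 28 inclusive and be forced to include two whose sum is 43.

10

A set avoiding the sum 43 can contain at most one of each pair {x, 43−x}, plus the 2 elements whose complement lies outside the range.
The integers 13, …, 21 (9 of them) are such a set: any two sum to at least 13+14 = 27 and at most 20+21 = 41 < 43.
Any 10th integer completes one of the 7 pairs, so 10 choices force a sum of 43.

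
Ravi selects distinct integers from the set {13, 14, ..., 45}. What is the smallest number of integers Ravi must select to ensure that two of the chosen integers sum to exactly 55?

Two chosen integers sum to 55 exactly when both halves of some pair {x, 55−x} with 13 ≤ x ≤ 55−x ≤ 42 are chosen — 15 such pairs.
The remaining 3 elements (those with no distinct partner in range) can never complete a 55-sum, so the worst case takes all of them and one from each pair: 3 + 15 = 18.
By the pigeonhole principle, the 19th integer has to be the second member of some pair, so 18 + 1 = 19.

19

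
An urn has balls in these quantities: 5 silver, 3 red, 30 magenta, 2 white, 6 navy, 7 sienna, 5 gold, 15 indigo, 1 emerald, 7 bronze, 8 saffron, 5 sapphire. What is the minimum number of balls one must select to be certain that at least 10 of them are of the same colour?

Put each drawn ball into a box by colour. The largest draw with every box below 10 takes min(count, 9) from each colour; colours with fewer than 9 contribute all they have.
Σ min(cᵢ, 9) = 5 + 3 + 9 + 2 + 6 + 7 + 5 + 9 + 1 + 7 + 8 + 5 = 67.
Draw number 67 + 1 = 68 must push one box to 10.

68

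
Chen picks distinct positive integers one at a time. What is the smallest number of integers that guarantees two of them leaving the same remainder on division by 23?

24

Pigeonhole: the 23 residue classes mod 23 are the pigeonholes.
With 23 integers one could put 1 in each residue class and have no class reach 2.
The 24th integer pushes some class to 2, so 23·1 + 1 = 24.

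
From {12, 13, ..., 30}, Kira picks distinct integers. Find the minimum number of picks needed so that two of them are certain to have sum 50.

A set avoiding the sum 50 can contain at most one of each pair {x, 50−x}, plus the 9 elements whose complement lies outside the range or equal to its own complement.
The integers 12, …, 25 (14 of them) are such a set: any two sum to at least 12+13 = 25 and at most 24+25 = 49 < 50.
Any 15th integer completes one of the 5 pairs, so 15 choices force a sum of 50.

15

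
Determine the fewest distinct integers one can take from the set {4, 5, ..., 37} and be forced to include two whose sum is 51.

Two chosen integers sum to 51 exactly when both halves of some pair {x, 51−x} with 14 ≤ x ≤ 51−x ≤ 37 are chosen — 12 such pairs.
The remaining 10 elements (those with no distinct partner in range) can never complete a 51-sum, so the worst case takes all of them and one from each pair: 10 + 12 = 22.
By the pigeonhole principle, the 23rd integer has to be the second member of some pair, so 22 + 1 = 23.

23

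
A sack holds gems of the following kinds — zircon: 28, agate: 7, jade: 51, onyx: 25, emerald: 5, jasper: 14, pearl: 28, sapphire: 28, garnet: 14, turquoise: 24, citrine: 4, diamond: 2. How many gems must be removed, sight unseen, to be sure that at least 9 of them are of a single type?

The 12 types are the holes; the gems drawn are the pigeons.
To avoid 9 of any one type, the worst case takes at most 8 of each type, or every gem of a type that has fewer than 8.
That gives 8 + 7 + 8 + 8 + 5 + 8 + 8 + 8 + 8 + 8 + 4 + 2 = 82 gems with no type reaching 9.
The next gem forces some type to 9, so 82 + 1 = 83.

83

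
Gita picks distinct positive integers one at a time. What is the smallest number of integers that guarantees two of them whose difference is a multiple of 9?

Integers whose pairwise differences are multiples of 9 are exactly those sharing a remainder mod 9. Pigeonhole: the 9 residue classes mod 9 are the pigeonholes.
With 9 integers one could put 1 in each residue class and have no class reach 2.
The 10th integer pushes some class to 2, so 9·1 + 1 = 10.

10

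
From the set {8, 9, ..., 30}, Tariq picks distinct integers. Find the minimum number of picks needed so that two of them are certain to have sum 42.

A set avoiding the sum 42 can contain at most one of each pair {x, 42−x}, plus the 5 elements whose complement lies outside the range or equal to its own complement.
The integers 8, …, 21 (14 of them) are such a set: any two sum to at least 8+9 = 17 and at most 20+21 = 41 < 42.
Any 15th integer completes one of the 9 pairs, so 15 choices force a sum of 42.

15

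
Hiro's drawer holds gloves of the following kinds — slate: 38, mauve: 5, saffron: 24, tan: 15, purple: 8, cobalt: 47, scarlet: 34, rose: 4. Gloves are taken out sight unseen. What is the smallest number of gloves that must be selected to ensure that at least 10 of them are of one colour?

63

Put each drawn glove into a box by colour. The largest draw with every box below 10 takes min(count, 9) from each colour; colours with fewer than 9 contribute all they have.
Σ min(cᵢ, 9) = 9 + 5 + 9 + 9 + 8 + 9 + 9 + 4 = 62.
Draw number 62 + 1 = 63 must push one box to 10.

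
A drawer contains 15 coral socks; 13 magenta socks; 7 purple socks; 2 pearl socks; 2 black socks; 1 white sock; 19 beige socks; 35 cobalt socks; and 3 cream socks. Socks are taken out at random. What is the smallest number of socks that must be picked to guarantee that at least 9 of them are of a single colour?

48

By the pigeonhole principle, the 9 colours are the holes; the socks drawn are the pigeons.
To avoid 9 of any one colour, the worst case takes at most 8 of each colour, or every sock of a colour that has fewer than 8.
That gives 8 + 8 + 7 + 2 + 2 + 1 + 8 + 8 + 3 = 47 socks with no colour reaching 9.
The next sock forces some colour to 9, so 47 + 1 = 48.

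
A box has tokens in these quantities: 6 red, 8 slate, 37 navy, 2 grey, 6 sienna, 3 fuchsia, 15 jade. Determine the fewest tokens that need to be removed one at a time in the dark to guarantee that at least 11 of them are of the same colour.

The 7 colours are the holes; the tokens drawn are the pigeons.
To avoid 11 of any one colour, the worst case takes at most 10 of each colour, or every token of a colour that has fewer than 10.
That gives 6 + 8 + 10 + 2 + 6 + 3 + 10 = 45 tokens with no colour reaching 11.
The next token forces some colour to 11, so 45 + 1 = 46.

46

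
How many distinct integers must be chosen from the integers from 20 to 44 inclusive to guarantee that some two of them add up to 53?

Two chosen integers sum to 53 exactly when both halves of some pair {x, 53−x} with 20 ≤ x ≤ 53−x ≤ 33 are chosen — 7 such pairs.
The remaining 11 elements (those with no distinct partner in range) can never complete a 53-sum, so the worst case takes all of them and one from each pair: 11 + 7 = 18.
The 19th integer has to be the second member of some pair, so 18 + 1 = 19.

19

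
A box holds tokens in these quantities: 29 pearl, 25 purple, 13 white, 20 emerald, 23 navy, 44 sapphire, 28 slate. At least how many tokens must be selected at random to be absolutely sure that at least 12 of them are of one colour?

Pigeonhole: the 7 colours are the holes; the tokens drawn are the pigeons.
To avoid 12 of any one colour, the worst case takes at most 11 of each colour.
That gives 11 + 11 + 11 + 11 + 11 + 11 + 11 = 77 tokens with no colour reaching 12.
The next token forces some colour to 12, so 77 + 1 = 78.

78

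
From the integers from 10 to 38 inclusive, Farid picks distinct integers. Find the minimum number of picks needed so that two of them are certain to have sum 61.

22

Two chosen integers sum to 61 exactly when both halves of some pair {x, 61−x} with 23 ≤ x ≤ 61−x ≤ 38 are chosen — 8 such pairs.
The remaining 13 elements (those with no distinct partner in range) can never complete a 61-sum, so the worst case takes all of them and one from each pair: 13 + 8 = 21.
The 22nd integer has to be the second member of some pair, so 21 + 1 = 22.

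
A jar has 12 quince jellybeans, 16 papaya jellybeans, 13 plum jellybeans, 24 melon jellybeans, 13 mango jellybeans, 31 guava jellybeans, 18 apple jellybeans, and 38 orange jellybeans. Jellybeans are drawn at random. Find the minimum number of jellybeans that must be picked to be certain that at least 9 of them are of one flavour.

Pigeonhole: put each drawn jellybean into a box by flavour. The largest draw with every box below 9 takes min(count, 8) from each flavour.
Σ min(cᵢ, 8) = 8 + 8 + 8 + 8 + 8 + 8 + 8 + 8 = 64.
Draw number 64 + 1 = 65 must push one box to 9.

65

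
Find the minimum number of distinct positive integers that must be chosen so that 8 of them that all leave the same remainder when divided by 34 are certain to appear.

239

By the pigeonhole principle, the 34 residue classes mod 34 are the pigeonholes.
With 238 integers one could put 7 in each residue class and have no class reach 8.
The 239th integer pushes some class to 8, so 34·7 + 1 = 239.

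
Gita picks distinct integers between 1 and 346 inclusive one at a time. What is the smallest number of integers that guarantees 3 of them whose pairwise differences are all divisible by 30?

61

Integers whose pairwise differences are multiples of 30 are exactly those sharing a remainder mod 30. The 30 residue classes mod 30 are the pigeonholes.
With 60 integers one could put 2 in each residue class and have no class reach 3.
The 61st integer pushes some class to 3, so 30·2 + 1 = 61.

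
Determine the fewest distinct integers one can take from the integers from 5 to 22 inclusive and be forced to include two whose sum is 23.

12

A set avoiding the sum 23 can contain at most one of each pair {x, 23−x}, plus the 4 elements whose complement lies outside the range.
The integers 12, …, 22 (11 of them) are such a set: any two sum to at least 12+13 = 25 > 23.
Any 12th integer completes one of the 7 pairs, so 12 choices force a sum of 23.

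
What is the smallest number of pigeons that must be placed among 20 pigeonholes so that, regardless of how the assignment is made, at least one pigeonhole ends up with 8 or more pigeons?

With 140 pigeons one could put exactly 7 in each of the 20 pigeonholes, and no pigeonhole would reach 8.
One more pigeon must land in a pigeonhole that already has 7, giving it 8.
So 20 × 7 + 1 = 141 pigeons are required.

141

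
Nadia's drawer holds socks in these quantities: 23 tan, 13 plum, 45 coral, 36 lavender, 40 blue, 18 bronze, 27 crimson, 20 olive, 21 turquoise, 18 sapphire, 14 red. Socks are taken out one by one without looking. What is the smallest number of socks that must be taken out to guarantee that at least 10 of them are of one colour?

Put each drawn sock into a box by colour. The largest draw with every box below 10 takes min(count, 9) from each colour.
Σ min(cᵢ, 9) = 9 + 9 + 9 + 9 + 9 + 9 + 9 + 9 + 9 + 9 + 9 = 99.
Draw number 99 + 1 = 100 must push one box to 10.

100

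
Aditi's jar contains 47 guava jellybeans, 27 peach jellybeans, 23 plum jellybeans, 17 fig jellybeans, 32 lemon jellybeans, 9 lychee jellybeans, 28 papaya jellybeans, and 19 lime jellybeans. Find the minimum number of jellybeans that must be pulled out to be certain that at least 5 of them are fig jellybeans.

In the worst case for collecting fig jellybeans, every non-fig jellybean comes out first.
There are 47 + 27 + 23 + 32 + 9 + 28 + 19 = 185 non-fig jellybeans altogether.
After those, each further jellybean must be fig, so 185 + 5 = 190 draws guarantee 5 fig jellybeans.

190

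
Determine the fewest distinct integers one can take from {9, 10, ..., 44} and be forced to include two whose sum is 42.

25

A set avoiding the sum 42 can contain at most one of each pair {x, 42−x}, plus the 12 elements whose complement lies outside the range or equal to its own complement.
The integers 21, …, 44 (24 of them) are such a set: any two sum to at least 21+22 = 43 > 42.
Pigeonhole: any 25th integer completes one of the 12 pairs, so 25 choices force a sum of 42.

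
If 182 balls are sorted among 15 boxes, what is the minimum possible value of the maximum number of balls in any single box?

The 15 boxes are the holes and the 182 balls are the pigeons.
If every box held at most 12 balls, the total would be at most 15 × 12 = 180, which is less than 182.
So some box holds at least ⌈182/15⌉ = 13 balls.

13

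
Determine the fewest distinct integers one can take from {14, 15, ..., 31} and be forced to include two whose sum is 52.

Two chosen integers sum to 52 exactly when both halves of some pair {x, 52−x} with 21 ≤ x ≤ 52−x ≤ 31 are chosen — 5 such pairs.
The remaining 8 elements (those with no distinct partner in range) can never complete a 52-sum, so the worst case takes all of them and one from each pair: 8 + 5 = 13.
The 14th integer has to be the second member of some pair, so 13 + 1 = 14.

14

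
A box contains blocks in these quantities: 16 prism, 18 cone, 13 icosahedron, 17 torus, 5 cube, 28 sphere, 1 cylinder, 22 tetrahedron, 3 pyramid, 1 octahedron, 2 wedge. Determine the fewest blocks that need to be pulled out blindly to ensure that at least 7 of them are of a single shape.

The 11 shapes are the holes; the blocks drawn are the pigeons.
To avoid 7 of any one shape, the worst case takes at most 6 of each shape, or every block of a shape that has fewer than 6.
That gives 6 + 6 + 6 + 6 + 5 + 6 + 1 + 6 + 3 + 1 + 2 = 48 blocks with no shape reaching 7.
The next block forces some shape to 7, so 48 + 1 = 49.

49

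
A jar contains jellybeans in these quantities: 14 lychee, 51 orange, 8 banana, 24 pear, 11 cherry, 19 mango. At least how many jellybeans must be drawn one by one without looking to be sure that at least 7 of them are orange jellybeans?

In the worst case for collecting orange jellybeans, every non-orange jellybean comes out first.
There are 14 + 8 + 24 + 11 + 19 = 76 non-orange jellybeans altogether.
After those, each further jellybean must be orange, so 76 + 7 = 83 draws guarantee 7 orange jellybeans.

83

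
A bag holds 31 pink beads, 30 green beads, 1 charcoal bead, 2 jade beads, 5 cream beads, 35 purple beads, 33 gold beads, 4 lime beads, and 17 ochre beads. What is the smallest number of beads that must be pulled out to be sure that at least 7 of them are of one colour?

By the pigeonhole principle, the 9 colours are the holes; the beads drawn are the pigeons.
To avoid 7 of any one colour, the worst case takes at most 6 of each colour, or every bead of a colour that has fewer than 6.
That gives 6 + 6 + 1 + 2 + 5 + 6 + 6 + 4 + 6 = 42 beads with no colour reaching 7.
The next bead forces some colour to 7, so 42 + 1 = 43.

43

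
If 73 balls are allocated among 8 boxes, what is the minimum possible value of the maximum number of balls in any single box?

10

Pigeonhole: the 8 boxes are the holes and the 73 balls are the pigeons.
If every box held at most 9 balls, the total would be at most 8 × 9 = 72, which is less than 73.
So some box holds at least ⌈73/8⌉ = 10 balls.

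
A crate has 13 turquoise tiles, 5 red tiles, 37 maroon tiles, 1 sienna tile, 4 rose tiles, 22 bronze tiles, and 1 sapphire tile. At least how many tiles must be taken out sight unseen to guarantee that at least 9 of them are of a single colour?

36

An adversary could hand out at most 8 tiles per colour (4 colours run out sooner): 8 + 5 + 8 + 1 + 4 + 8 + 1 = 35 tiles and still no colour has 9.
By pigeonhole, one more tile lands in a colour already at 8, so 36 draws are enough and 35 are not.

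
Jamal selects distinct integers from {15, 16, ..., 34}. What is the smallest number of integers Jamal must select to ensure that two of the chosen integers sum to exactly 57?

Two chosen integers sum to 57 exactly when both halves of some pair {x, 57−x} with 23 ≤ x ≤ 57−x ≤ 34 are chosen — 6 such pairs.
The remaining 8 elements (those with no distinct partner in range) can never complete a 57-sum, so the worst case takes all of them and one from each pair: 8 + 6 = 14.
The 15th integer has to be the second member of some pair, so 14 + 1 = 15.

15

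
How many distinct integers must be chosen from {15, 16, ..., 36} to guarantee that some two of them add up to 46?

Group the elements by complementary pair {x, 46−x}: {15,31}, {16,30}, {17,29}, …, giving 8 two-element pairs, the single value 23 (it cannot pair with itself since the integers are distinct), and 5 integers whose partner 46−x falls outside [15,36].
By the pigeonhole principle, treating each of those 14 groups as a pigeonhole, one can pick one integer per group — 14 integers — with no two summing to 46.
The 15th integer lands in an occupied pair, forcing a sum of 46.

15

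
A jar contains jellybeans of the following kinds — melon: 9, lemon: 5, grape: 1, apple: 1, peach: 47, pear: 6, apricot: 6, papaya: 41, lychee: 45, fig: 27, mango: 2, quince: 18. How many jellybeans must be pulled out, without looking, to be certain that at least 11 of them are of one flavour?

81

By the pigeonhole principle, put each drawn jellybean into a box by flavour. The largest draw with every box below 11 takes min(count, 10) from each flavour; flavours with fewer than 10 contribute all they have.
Σ min(cᵢ, 10) = 9 + 5 + 1 + 1 + 10 + 6 + 6 + 10 + 10 + 10 + 2 + 10 = 80.
Draw number 80 + 1 = 81 must push one box to 11.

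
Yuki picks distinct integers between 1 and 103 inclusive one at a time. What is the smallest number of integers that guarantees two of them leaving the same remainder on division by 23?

24

By pigeonhole, the 23 residue classes mod 23 are the pigeonholes.
With 23 integers one could put 1 in each residue class and have no class reach 2.
The 24th integer pushes some class to 2, so 23·1 + 1 = 24.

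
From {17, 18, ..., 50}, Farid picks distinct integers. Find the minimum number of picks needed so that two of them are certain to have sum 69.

19

Group the elements by complementary pair {x, 69−x}: {19,50}, {20,49}, {21,48}, …, giving 16 two-element pairs and 2 integers whose partner 69−x falls outside [17,50].
By pigeonhole, treating each of those 18 groups as a pigeonhole, one can pick one integer per group — 18 integers — with no two summing to 69.
The 19th integer lands in an occupied pair, forcing a sum of 69.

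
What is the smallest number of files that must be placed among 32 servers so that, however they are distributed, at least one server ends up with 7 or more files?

With 192 files one could put exactly 6 in each of the 32 servers, and no server would reach 7.
By pigeonhole, one more file must land in a server that already has 6, giving it 7.
So 32 × 6 + 1 = 193 files are required.

193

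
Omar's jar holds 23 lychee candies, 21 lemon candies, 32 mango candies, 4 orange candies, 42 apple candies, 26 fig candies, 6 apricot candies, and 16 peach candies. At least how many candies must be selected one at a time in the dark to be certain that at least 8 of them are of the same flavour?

Pigeonhole: put each drawn candy into a box by flavour. The largest draw with every box below 8 takes min(count, 7) from each flavour; flavours with fewer than 7 contribute all they have.
Σ min(cᵢ, 7) = 7 + 7 + 7 + 4 + 7 + 7 + 6 + 7 = 52.
Draw number 52 + 1 = 53 must push one box to 8.

53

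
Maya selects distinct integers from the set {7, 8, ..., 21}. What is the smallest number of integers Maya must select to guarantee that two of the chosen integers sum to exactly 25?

10

A set avoiding the sum 25 can contain at most one of each pair {x, 25−x}, plus the 3 elements whose complement lies outside the range.
The integers 13, …, 21 (9 of them) are such a set: any two sum to at least 13+14 = 27 > 25.
Pigeonhole: any 10th integer completes one of the 6 pairs, so 10 choices force a sum of 25.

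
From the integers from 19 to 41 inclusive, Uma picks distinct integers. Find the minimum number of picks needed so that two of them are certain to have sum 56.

15

Group the elements by complementary pair {x, 56−x}: {19,37}, {20,36}, {21,35}, …, giving 9 two-element pairs, the single value 28 (it cannot pair with itself since the integers are distinct), and 4 integers whose partner 56−x falls outside [19,41].
Treating each of those 14 groups as a pigeonhole, one can pick one integer per group — 14 integers — with no two summing to 56.
The 15th integer lands in an occupied pair, forcing a sum of 56.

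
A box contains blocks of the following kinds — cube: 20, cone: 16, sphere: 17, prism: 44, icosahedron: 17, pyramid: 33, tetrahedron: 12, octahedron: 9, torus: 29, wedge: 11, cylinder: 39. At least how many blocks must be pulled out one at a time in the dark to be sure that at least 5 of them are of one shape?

45

Pigeonhole: put each drawn block into a box by shape. The largest draw with every box below 5 takes min(count, 4) from each shape.
Σ min(cᵢ, 4) = 4 + 4 + 4 + 4 + 4 + 4 + 4 + 4 + 4 + 4 + 4 = 44.
Draw number 44 + 1 = 45 must push one box to 5.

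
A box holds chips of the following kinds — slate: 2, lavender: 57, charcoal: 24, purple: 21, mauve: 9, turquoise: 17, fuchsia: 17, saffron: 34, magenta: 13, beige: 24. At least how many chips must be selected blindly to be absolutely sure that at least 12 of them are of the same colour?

An adversary could hand out at most 11 chips per colour (slate, mauve run out sooner): 2 + 11 + 11 + 11 + 9 + 11 + 11 + 11 + 11 + 11 = 99 chips and still no colour has 12.
By the pigeonhole principle, one more chip lands in a colour already at 11, so 100 draws are enough and 99 are not.

100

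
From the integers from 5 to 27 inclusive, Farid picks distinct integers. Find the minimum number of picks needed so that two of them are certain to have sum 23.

17

A set avoiding the sum 23 can contain at most one of each pair {x, 23−x}, plus the 9 elements whose complement lies outside the range.
The integers 12, …, 27 (16 of them) are such a set: any two sum to at least 12+13 = 25 > 23.
By pigeonhole, any 17th integer completes one of the 7 pairs, so 17 choices force a sum of 23.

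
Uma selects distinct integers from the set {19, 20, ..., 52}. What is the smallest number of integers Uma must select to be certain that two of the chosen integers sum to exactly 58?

Group the elements by complementary pair {x, 58−x}: {19,39}, {20,38}, {21,37}, …, giving 10 two-element pairs, the single value 29 (it cannot pair with itself since the integers are distinct), and 13 integers whose partner 58−x falls outside [19,52].
Treating each of those 24 groups as a pigeonhole, one can pick one integer per group — 24 integers — with no two summing to 58.
The 25th integer lands in an occupied pair, forcing a sum of 58.

25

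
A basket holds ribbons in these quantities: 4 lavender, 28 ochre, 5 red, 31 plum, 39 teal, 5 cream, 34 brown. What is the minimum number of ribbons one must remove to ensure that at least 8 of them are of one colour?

An adversary could hand out at most 7 ribbons per colour (lavender, red, cream run out sooner): 4 + 7 + 5 + 7 + 7 + 5 + 7 = 42 ribbons and still no colour has 8.
One more ribbon lands in a colour already at 7, so 43 draws are enough and 42 are not.

43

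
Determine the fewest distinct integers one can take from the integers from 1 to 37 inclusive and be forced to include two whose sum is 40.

21

Two chosen integers sum to 40 exactly when both halves of some pair {x, 40−x} with 3 ≤ x ≤ 40−x ≤ 37 are chosen — 17 such pairs.
The remaining 3 elements (those with no distinct partner in range) can never complete a 40-sum, so the worst case takes all of them and one from each pair: 3 + 17 = 20.
The 21st integer has to be the second member of some pair, so 20 + 1 = 21.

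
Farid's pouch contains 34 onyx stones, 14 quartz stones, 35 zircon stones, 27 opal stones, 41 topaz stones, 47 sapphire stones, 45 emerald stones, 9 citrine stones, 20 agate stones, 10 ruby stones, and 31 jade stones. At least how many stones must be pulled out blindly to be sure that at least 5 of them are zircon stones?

283

In the worst case for collecting zircon stones, every non-zircon stone comes out first.
There are 34 + 14 + 27 + 41 + 47 + 45 + 9 + 20 + 10 + 31 = 278 non-zircon stones altogether.
After those, each further stone must be zircon, so 278 + 5 = 283 draws guarantee 5 zircon stones.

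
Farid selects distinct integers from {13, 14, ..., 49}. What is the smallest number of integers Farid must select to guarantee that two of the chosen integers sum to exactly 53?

Group the elements by complementary pair {x, 53−x}: {13,40}, {14,39}, {15,38}, …, giving 14 two-element pairs and 9 integers whose partner 53−x falls outside [13,49].
Treating each of those 23 groups as a pigeonhole, one can pick one integer per group — 23 integers — with no two summing to 53.
The 24th integer lands in an occupied pair, forcing a sum of 53.

24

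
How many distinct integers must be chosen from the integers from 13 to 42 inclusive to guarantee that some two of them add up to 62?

20

Group the elements by complementary pair {x, 62−x}: {20,42}, {21,41}, {22,40}, …, giving 11 two-element pairs; the single value 31 (it cannot pair with itself since the integers are distinct); and 7 integers whose partner 62−x falls outside [13,42].
By pigeonhole, treating each of those 19 groups as a pigeonhole, one can pick one integer per group — 19 integers — with no two summing to 62.
The 20th integer lands in an occupied pair, forcing a sum of 62.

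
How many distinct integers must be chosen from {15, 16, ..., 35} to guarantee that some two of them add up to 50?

12

A set avoiding the sum 50 can contain at most one of each pair {x, 50−x}, plus the 1 element equal to its own complement.
The integers 25, …, 35 (11 of them) are such a set: any two sum to at least 25+26 = 51 > 50.
Any 12th integer completes one of the 10 pairs, so 12 choices force a sum of 50.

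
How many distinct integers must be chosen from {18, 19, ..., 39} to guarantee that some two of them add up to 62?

A set avoiding the sum 62 can contain at most one of each pair {x, 62−x}, plus the 6 elements whose complement lies outside the range or equal to its own complement.
The integers 18, …, 31 (14 of them) are such a set: any two sum to at least 18+19 = 37 and at most 30+31 = 61 < 62.
By pigeonhole, any 15th integer completes one of the 8 pairs, so 15 choices force a sum of 62.

15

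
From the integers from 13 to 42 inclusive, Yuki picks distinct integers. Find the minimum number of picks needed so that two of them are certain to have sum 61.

A set avoiding the sum 61 can contain at most one of each pair {x, 61−x}, plus the 6 elements whose complement lies outside the range.
The integers 13, …, 30 (18 of them) are such a set: any two sum to at least 13+14 = 27 and at most 29+30 = 59 < 61.
By the pigeonhole principle, any 19th integer completes one of the 12 pairs, so 19 choices force a sum of 61.

19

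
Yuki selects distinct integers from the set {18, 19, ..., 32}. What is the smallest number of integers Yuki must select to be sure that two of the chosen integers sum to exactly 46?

Two chosen integers sum to 46 exactly when both halves of some pair {x, 46−x} with 18 ≤ x ≤ 46−x ≤ 28 are chosen — 5 such pairs.
The remaining 5 elements (those with no distinct partner in range) can never complete a 46-sum, so the worst case takes all of them and one from each pair: 5 + 5 = 10.
Pigeonhole: the 11th integer has to be the second member of some pair, so 10 + 1 = 11.

11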